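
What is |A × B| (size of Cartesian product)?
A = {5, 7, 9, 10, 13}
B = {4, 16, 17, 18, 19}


Set A = {5, 7, 9, 10, 13} has 5 elements.
Set B = {4, 16, 17, 18, 19} has 5 elements.
|A × B| = |A| × |B| = 5 × 5 = 25

25


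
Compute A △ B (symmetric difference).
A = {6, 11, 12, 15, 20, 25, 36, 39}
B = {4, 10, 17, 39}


Set A = {6, 11, 12, 15, 20, 25, 36, 39}
Set B = {4, 10, 17, 39}
A △ B = (A \ B) ∪ (B \ A)
Elements in A but not B: {6, 11, 12, 15, 20, 25, 36}
Elements in B but not A: {4, 10, 17}
A △ B = {4, 6, 10, 11, 12, 15, 17, 20, 25, 36}

{4, 6, 10, 11, 12, 15, 17, 20, 25, 36}


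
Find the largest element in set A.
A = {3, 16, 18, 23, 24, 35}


Set A = {3, 16, 18, 23, 24, 35}
Elements in ascending order: 3, 16, 18, 23, 24, 35
The largest element is 35.

35


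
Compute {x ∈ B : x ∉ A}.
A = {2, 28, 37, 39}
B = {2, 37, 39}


Set A = {2, 28, 37, 39}
Set B = {2, 37, 39}
Check each element of B against A:
2 ∈ A, 37 ∈ A, 39 ∈ A
Elements of B not in A: {}

{}


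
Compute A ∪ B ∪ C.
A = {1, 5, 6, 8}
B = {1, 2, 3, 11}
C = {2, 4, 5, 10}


Set A = {1, 5, 6, 8}
Set B = {1, 2, 3, 11}
Set C = {2, 4, 5, 10}
First, A ∪ B = {1, 2, 3, 5, 6, 8, 11}
Then, (A ∪ B) ∪ C = {1, 2, 3, 4, 5, 6, 8, 10, 11}

{1, 2, 3, 4, 5, 6, 8, 10, 11}


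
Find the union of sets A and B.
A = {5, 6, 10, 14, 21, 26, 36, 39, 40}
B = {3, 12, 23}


Set A = {5, 6, 10, 14, 21, 26, 36, 39, 40}
Set B = {3, 12, 23}
A ∪ B includes all elements in either set.
Elements from A: {5, 6, 10, 14, 21, 26, 36, 39, 40}
Elements from B not already included: {3, 12, 23}
A ∪ B = {3, 5, 6, 10, 12, 14, 21, 23, 26, 36, 39, 40}

{3, 5, 6, 10, 12, 14, 21, 23, 26, 36, 39, 40}


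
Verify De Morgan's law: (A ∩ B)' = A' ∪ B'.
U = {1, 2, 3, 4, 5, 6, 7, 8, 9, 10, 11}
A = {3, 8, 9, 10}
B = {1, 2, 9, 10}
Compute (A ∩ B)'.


U = {1, 2, 3, 4, 5, 6, 7, 8, 9, 10, 11}
A = {3, 8, 9, 10}, B = {1, 2, 9, 10}
A ∩ B = {9, 10}
(A ∩ B)' = U \ (A ∩ B) = {1, 2, 3, 4, 5, 6, 7, 8, 11}
Verification via A' ∪ B': A' = {1, 2, 4, 5, 6, 7, 11}, B' = {3, 4, 5, 6, 7, 8, 11}
A' ∪ B' = {1, 2, 3, 4, 5, 6, 7, 8, 11} ✓

{1, 2, 3, 4, 5, 6, 7, 8, 11}


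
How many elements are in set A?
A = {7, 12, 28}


Set A = {7, 12, 28}
Listing elements: 7, 12, 28
Counting: 3 elements
|A| = 3

3


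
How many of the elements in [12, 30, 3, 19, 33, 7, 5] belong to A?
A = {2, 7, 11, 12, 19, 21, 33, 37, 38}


Set A = {2, 7, 11, 12, 19, 21, 33, 37, 38}
Candidates: [12, 30, 3, 19, 33, 7, 5]
Check each candidate:
12 ∈ A, 30 ∉ A, 3 ∉ A, 19 ∈ A, 33 ∈ A, 7 ∈ A, 5 ∉ A
Count of candidates in A: 4

4


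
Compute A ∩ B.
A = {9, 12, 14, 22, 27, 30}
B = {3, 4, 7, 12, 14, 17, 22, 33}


Set A = {9, 12, 14, 22, 27, 30}
Set B = {3, 4, 7, 12, 14, 17, 22, 33}
A ∩ B includes only elements in both sets.
Check each element of A against B:
9 ✗, 12 ✓, 14 ✓, 22 ✓, 27 ✗, 30 ✗
A ∩ B = {12, 14, 22}

{12, 14, 22}


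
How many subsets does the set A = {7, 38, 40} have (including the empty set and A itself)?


Set A = {7, 38, 40}
|A| = 3
The power set P(A) contains all subsets of A.
|P(A)| = 2^|A| = 2^3 = 8

8


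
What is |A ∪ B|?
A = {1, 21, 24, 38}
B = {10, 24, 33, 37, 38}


Set A = {1, 21, 24, 38}, |A| = 4
Set B = {10, 24, 33, 37, 38}, |B| = 5
A ∩ B = {24, 38}, |A ∩ B| = 2
|A ∪ B| = |A| + |B| - |A ∩ B| = 4 + 5 - 2 = 7

7


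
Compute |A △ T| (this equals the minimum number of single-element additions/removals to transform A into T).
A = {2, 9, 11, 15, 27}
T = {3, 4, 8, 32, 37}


Set A = {2, 9, 11, 15, 27}
Set T = {3, 4, 8, 32, 37}
Elements to remove from A (in A, not in T): {2, 9, 11, 15, 27} → 5 removals
Elements to add to A (in T, not in A): {3, 4, 8, 32, 37} → 5 additions
Total edits = 5 + 5 = 10

10


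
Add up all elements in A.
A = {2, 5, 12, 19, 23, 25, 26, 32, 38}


Set A = {2, 5, 12, 19, 23, 25, 26, 32, 38}
Sum = 2 + 5 + 12 + 19 + 23 + 25 + 26 + 32 + 38 = 182

182


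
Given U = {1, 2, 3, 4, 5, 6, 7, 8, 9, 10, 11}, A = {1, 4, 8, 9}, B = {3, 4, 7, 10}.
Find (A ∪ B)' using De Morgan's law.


U = {1, 2, 3, 4, 5, 6, 7, 8, 9, 10, 11}
A = {1, 4, 8, 9}, B = {3, 4, 7, 10}
A ∪ B = {1, 3, 4, 7, 8, 9, 10}
(A ∪ B)' = U \ (A ∪ B) = {2, 5, 6, 11}
Verification via A' ∩ B': A' = {2, 3, 5, 6, 7, 10, 11}, B' = {1, 2, 5, 6, 8, 9, 11}
A' ∩ B' = {2, 5, 6, 11} ✓

{2, 5, 6, 11}


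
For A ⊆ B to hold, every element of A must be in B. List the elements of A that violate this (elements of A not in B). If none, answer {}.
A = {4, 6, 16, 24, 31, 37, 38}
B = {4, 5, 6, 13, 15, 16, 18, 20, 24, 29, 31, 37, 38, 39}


Set A = {4, 6, 16, 24, 31, 37, 38}
Set B = {4, 5, 6, 13, 15, 16, 18, 20, 24, 29, 31, 37, 38, 39}
Check each element of A against B:
4 ∈ B, 6 ∈ B, 16 ∈ B, 24 ∈ B, 31 ∈ B, 37 ∈ B, 38 ∈ B
Elements of A not in B: {}

{}


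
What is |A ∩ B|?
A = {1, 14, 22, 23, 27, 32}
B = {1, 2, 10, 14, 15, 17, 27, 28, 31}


Set A = {1, 14, 22, 23, 27, 32}
Set B = {1, 2, 10, 14, 15, 17, 27, 28, 31}
A ∩ B = {1, 14, 27}
|A ∩ B| = 3

3


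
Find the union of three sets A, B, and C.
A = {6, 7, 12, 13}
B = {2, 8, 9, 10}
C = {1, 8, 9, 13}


Set A = {6, 7, 12, 13}
Set B = {2, 8, 9, 10}
Set C = {1, 8, 9, 13}
First, A ∪ B = {2, 6, 7, 8, 9, 10, 12, 13}
Then, (A ∪ B) ∪ C = {1, 2, 6, 7, 8, 9, 10, 12, 13}

{1, 2, 6, 7, 8, 9, 10, 12, 13}


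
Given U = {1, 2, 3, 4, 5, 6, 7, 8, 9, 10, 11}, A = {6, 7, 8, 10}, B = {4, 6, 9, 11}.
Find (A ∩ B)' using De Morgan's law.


U = {1, 2, 3, 4, 5, 6, 7, 8, 9, 10, 11}
A = {6, 7, 8, 10}, B = {4, 6, 9, 11}
A ∩ B = {6}
(A ∩ B)' = U \ (A ∩ B) = {1, 2, 3, 4, 5, 7, 8, 9, 10, 11}
Verification via A' ∪ B': A' = {1, 2, 3, 4, 5, 9, 11}, B' = {1, 2, 3, 5, 7, 8, 10}
A' ∪ B' = {1, 2, 3, 4, 5, 7, 8, 9, 10, 11} ✓

{1, 2, 3, 4, 5, 7, 8, 9, 10, 11}


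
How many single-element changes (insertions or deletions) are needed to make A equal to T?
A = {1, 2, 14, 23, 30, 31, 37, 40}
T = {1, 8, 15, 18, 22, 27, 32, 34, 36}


Set A = {1, 2, 14, 23, 30, 31, 37, 40}
Set T = {1, 8, 15, 18, 22, 27, 32, 34, 36}
Elements to remove from A (in A, not in T): {2, 14, 23, 30, 31, 37, 40} → 7 removals
Elements to add to A (in T, not in A): {8, 15, 18, 22, 27, 32, 34, 36} → 8 additions
Total edits = 7 + 8 = 15

15


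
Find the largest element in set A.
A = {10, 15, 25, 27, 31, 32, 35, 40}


Set A = {10, 15, 25, 27, 31, 32, 35, 40}
Elements in ascending order: 10, 15, 25, 27, 31, 32, 35, 40
The largest element is 40.

40


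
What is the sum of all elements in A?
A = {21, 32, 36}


Set A = {21, 32, 36}
Sum = 21 + 32 + 36 = 89

89


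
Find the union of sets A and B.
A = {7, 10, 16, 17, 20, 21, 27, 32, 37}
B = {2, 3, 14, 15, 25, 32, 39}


Set A = {7, 10, 16, 17, 20, 21, 27, 32, 37}
Set B = {2, 3, 14, 15, 25, 32, 39}
A ∪ B includes all elements in either set.
Elements from A: {7, 10, 16, 17, 20, 21, 27, 32, 37}
Elements from B not already included: {2, 3, 14, 15, 25, 39}
A ∪ B = {2, 3, 7, 10, 14, 15, 16, 17, 20, 21, 25, 27, 32, 37, 39}

{2, 3, 7, 10, 14, 15, 16, 17, 20, 21, 25, 27, 32, 37, 39}


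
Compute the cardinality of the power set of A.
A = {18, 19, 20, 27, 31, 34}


Set A = {18, 19, 20, 27, 31, 34}
|A| = 6
The power set P(A) contains all subsets of A.
|P(A)| = 2^|A| = 2^6 = 64

64


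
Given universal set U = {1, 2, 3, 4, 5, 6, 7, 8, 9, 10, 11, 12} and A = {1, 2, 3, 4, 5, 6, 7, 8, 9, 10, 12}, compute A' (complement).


Universal set U = {1, 2, 3, 4, 5, 6, 7, 8, 9, 10, 11, 12}
Set A = {1, 2, 3, 4, 5, 6, 7, 8, 9, 10, 12}
A' = U \ A = elements in U but not in A
Checking each element of U:
1 (in A, exclude), 2 (in A, exclude), 3 (in A, exclude), 4 (in A, exclude), 5 (in A, exclude), 6 (in A, exclude), 7 (in A, exclude), 8 (in A, exclude), 9 (in A, exclude), 10 (in A, exclude), 11 (not in A, include), 12 (in A, exclude)
A' = {11}

{11}


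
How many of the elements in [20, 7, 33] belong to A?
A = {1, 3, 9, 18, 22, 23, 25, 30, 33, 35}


Set A = {1, 3, 9, 18, 22, 23, 25, 30, 33, 35}
Candidates: [20, 7, 33]
Check each candidate:
20 ∉ A, 7 ∉ A, 33 ∈ A
Count of candidates in A: 1

1


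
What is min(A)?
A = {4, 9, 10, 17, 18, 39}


Set A = {4, 9, 10, 17, 18, 39}
Elements in ascending order: 4, 9, 10, 17, 18, 39
The smallest element is 4.

4


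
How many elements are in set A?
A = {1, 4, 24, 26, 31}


Set A = {1, 4, 24, 26, 31}
Listing elements: 1, 4, 24, 26, 31
Counting: 5 elements
|A| = 5

5


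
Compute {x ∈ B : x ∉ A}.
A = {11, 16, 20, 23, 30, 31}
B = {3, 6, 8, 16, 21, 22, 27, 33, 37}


Set A = {11, 16, 20, 23, 30, 31}
Set B = {3, 6, 8, 16, 21, 22, 27, 33, 37}
Check each element of B against A:
3 ∉ A (include), 6 ∉ A (include), 8 ∉ A (include), 16 ∈ A, 21 ∉ A (include), 22 ∉ A (include), 27 ∉ A (include), 33 ∉ A (include), 37 ∉ A (include)
Elements of B not in A: {3, 6, 8, 21, 22, 27, 33, 37}

{3, 6, 8, 21, 22, 27, 33, 37}


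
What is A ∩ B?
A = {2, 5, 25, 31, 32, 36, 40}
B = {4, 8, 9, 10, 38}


Set A = {2, 5, 25, 31, 32, 36, 40}
Set B = {4, 8, 9, 10, 38}
A ∩ B includes only elements in both sets.
Check each element of A against B:
2 ✗, 5 ✗, 25 ✗, 31 ✗, 32 ✗, 36 ✗, 40 ✗
A ∩ B = {}

{}


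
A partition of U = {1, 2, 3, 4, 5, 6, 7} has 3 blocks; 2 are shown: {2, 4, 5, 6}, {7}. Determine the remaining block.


U = {1, 2, 3, 4, 5, 6, 7}
Shown blocks: {2, 4, 5, 6}, {7}
A partition's blocks are pairwise disjoint and cover U, so the missing block = U \ (union of shown blocks).
Union of shown blocks: {2, 4, 5, 6, 7}
Missing block = U \ (union) = {1, 3}

{1, 3}


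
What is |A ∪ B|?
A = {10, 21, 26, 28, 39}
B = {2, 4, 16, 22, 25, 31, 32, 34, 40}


Set A = {10, 21, 26, 28, 39}, |A| = 5
Set B = {2, 4, 16, 22, 25, 31, 32, 34, 40}, |B| = 9
A ∩ B = {}, |A ∩ B| = 0
|A ∪ B| = |A| + |B| - |A ∩ B| = 5 + 9 - 0 = 14

14


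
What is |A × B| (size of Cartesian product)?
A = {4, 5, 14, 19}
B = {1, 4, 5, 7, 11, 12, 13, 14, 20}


Set A = {4, 5, 14, 19} has 4 elements.
Set B = {1, 4, 5, 7, 11, 12, 13, 14, 20} has 9 elements.
|A × B| = |A| × |B| = 4 × 9 = 36

36


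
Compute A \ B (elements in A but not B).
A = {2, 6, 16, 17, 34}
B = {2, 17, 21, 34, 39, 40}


Set A = {2, 6, 16, 17, 34}
Set B = {2, 17, 21, 34, 39, 40}
A \ B includes elements in A that are not in B.
Check each element of A:
2 (in B, remove), 6 (not in B, keep), 16 (not in B, keep), 17 (in B, remove), 34 (in B, remove)
A \ B = {6, 16}

{6, 16}


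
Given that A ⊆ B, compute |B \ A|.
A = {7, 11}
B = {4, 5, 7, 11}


Set A = {7, 11}, |A| = 2
Set B = {4, 5, 7, 11}, |B| = 4
Since A ⊆ B: B \ A = {4, 5}
|B| - |A| = 4 - 2 = 2

2


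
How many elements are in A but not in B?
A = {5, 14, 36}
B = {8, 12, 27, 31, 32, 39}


Set A = {5, 14, 36}
Set B = {8, 12, 27, 31, 32, 39}
A \ B = {5, 14, 36}
|A \ B| = 3

3


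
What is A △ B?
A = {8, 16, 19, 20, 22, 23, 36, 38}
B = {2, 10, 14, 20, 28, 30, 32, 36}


Set A = {8, 16, 19, 20, 22, 23, 36, 38}
Set B = {2, 10, 14, 20, 28, 30, 32, 36}
A △ B = (A \ B) ∪ (B \ A)
Elements in A but not B: {8, 16, 19, 22, 23, 38}
Elements in B but not A: {2, 10, 14, 28, 30, 32}
A △ B = {2, 8, 10, 14, 16, 19, 22, 23, 28, 30, 32, 38}

{2, 8, 10, 14, 16, 19, 22, 23, 28, 30, 32, 38}


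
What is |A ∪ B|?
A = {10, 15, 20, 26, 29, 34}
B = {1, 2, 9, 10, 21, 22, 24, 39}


Set A = {10, 15, 20, 26, 29, 34}, |A| = 6
Set B = {1, 2, 9, 10, 21, 22, 24, 39}, |B| = 8
A ∩ B = {10}, |A ∩ B| = 1
|A ∪ B| = |A| + |B| - |A ∩ B| = 6 + 8 - 1 = 13

13


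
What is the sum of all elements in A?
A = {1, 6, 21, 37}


Set A = {1, 6, 21, 37}
Sum = 1 + 6 + 21 + 37 = 65

65


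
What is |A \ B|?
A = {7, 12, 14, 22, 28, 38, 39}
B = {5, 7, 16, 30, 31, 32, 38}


Set A = {7, 12, 14, 22, 28, 38, 39}
Set B = {5, 7, 16, 30, 31, 32, 38}
A \ B = {12, 14, 22, 28, 39}
|A \ B| = 5

5


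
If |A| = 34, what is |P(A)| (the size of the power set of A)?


The set has 34 elements.
The power set contains all possible subsets.
|P(A)| = 2^|A| = 2^34 = 17179869184

17179869184


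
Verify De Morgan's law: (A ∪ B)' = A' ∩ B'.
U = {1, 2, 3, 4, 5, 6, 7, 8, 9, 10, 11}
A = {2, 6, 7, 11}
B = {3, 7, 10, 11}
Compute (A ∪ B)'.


U = {1, 2, 3, 4, 5, 6, 7, 8, 9, 10, 11}
A = {2, 6, 7, 11}, B = {3, 7, 10, 11}
A ∪ B = {2, 3, 6, 7, 10, 11}
(A ∪ B)' = U \ (A ∪ B) = {1, 4, 5, 8, 9}
Verification via A' ∩ B': A' = {1, 3, 4, 5, 8, 9, 10}, B' = {1, 2, 4, 5, 6, 8, 9}
A' ∩ B' = {1, 4, 5, 8, 9} ✓

{1, 4, 5, 8, 9}


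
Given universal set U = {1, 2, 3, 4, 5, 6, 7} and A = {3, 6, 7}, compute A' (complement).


Universal set U = {1, 2, 3, 4, 5, 6, 7}
Set A = {3, 6, 7}
A' = U \ A = elements in U but not in A
Checking each element of U:
1 (not in A, include), 2 (not in A, include), 3 (in A, exclude), 4 (not in A, include), 5 (not in A, include), 6 (in A, exclude), 7 (in A, exclude)
A' = {1, 2, 4, 5}

{1, 2, 4, 5}


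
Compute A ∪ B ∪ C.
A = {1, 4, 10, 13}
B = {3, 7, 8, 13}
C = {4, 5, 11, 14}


Set A = {1, 4, 10, 13}
Set B = {3, 7, 8, 13}
Set C = {4, 5, 11, 14}
First, A ∪ B = {1, 3, 4, 7, 8, 10, 13}
Then, (A ∪ B) ∪ C = {1, 3, 4, 5, 7, 8, 10, 11, 13, 14}

{1, 3, 4, 5, 7, 8, 10, 11, 13, 14}


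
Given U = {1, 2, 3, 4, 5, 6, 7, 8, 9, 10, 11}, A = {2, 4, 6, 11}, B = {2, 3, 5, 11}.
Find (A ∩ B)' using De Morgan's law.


U = {1, 2, 3, 4, 5, 6, 7, 8, 9, 10, 11}
A = {2, 4, 6, 11}, B = {2, 3, 5, 11}
A ∩ B = {2, 11}
(A ∩ B)' = U \ (A ∩ B) = {1, 3, 4, 5, 6, 7, 8, 9, 10}
Verification via A' ∪ B': A' = {1, 3, 5, 7, 8, 9, 10}, B' = {1, 4, 6, 7, 8, 9, 10}
A' ∪ B' = {1, 3, 4, 5, 6, 7, 8, 9, 10} ✓

{1, 3, 4, 5, 6, 7, 8, 9, 10}


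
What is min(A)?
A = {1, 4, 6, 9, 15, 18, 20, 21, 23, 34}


Set A = {1, 4, 6, 9, 15, 18, 20, 21, 23, 34}
Elements in ascending order: 1, 4, 6, 9, 15, 18, 20, 21, 23, 34
The smallest element is 1.

1


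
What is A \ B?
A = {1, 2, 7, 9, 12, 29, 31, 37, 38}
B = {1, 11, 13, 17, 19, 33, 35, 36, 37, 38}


Set A = {1, 2, 7, 9, 12, 29, 31, 37, 38}
Set B = {1, 11, 13, 17, 19, 33, 35, 36, 37, 38}
A \ B includes elements in A that are not in B.
Check each element of A:
1 (in B, remove), 2 (not in B, keep), 7 (not in B, keep), 9 (not in B, keep), 12 (not in B, keep), 29 (not in B, keep), 31 (not in B, keep), 37 (in B, remove), 38 (in B, remove)
A \ B = {2, 7, 9, 12, 29, 31}

{2, 7, 9, 12, 29, 31}


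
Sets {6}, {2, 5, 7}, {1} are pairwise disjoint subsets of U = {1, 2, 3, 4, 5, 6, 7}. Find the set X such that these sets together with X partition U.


U = {1, 2, 3, 4, 5, 6, 7}
Shown blocks: {6}, {2, 5, 7}, {1}
A partition's blocks are pairwise disjoint and cover U, so the missing block = U \ (union of shown blocks).
Union of shown blocks: {1, 2, 5, 6, 7}
Missing block = U \ (union) = {3, 4}

{3, 4}


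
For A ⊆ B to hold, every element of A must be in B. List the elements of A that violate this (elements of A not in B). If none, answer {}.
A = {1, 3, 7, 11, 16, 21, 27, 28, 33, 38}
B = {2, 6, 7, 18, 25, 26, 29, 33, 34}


Set A = {1, 3, 7, 11, 16, 21, 27, 28, 33, 38}
Set B = {2, 6, 7, 18, 25, 26, 29, 33, 34}
Check each element of A against B:
1 ∉ B (include), 3 ∉ B (include), 7 ∈ B, 11 ∉ B (include), 16 ∉ B (include), 21 ∉ B (include), 27 ∉ B (include), 28 ∉ B (include), 33 ∈ B, 38 ∉ B (include)
Elements of A not in B: {1, 3, 11, 16, 21, 27, 28, 38}

{1, 3, 11, 16, 21, 27, 28, 38}


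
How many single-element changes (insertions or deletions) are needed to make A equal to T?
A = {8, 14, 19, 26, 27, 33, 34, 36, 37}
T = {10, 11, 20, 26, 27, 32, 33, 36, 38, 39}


Set A = {8, 14, 19, 26, 27, 33, 34, 36, 37}
Set T = {10, 11, 20, 26, 27, 32, 33, 36, 38, 39}
Elements to remove from A (in A, not in T): {8, 14, 19, 34, 37} → 5 removals
Elements to add to A (in T, not in A): {10, 11, 20, 32, 38, 39} → 6 additions
Total edits = 5 + 6 = 11

11


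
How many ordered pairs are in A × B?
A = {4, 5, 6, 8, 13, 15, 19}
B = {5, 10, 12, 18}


Set A = {4, 5, 6, 8, 13, 15, 19} has 7 elements.
Set B = {5, 10, 12, 18} has 4 elements.
|A × B| = |A| × |B| = 7 × 4 = 28

28


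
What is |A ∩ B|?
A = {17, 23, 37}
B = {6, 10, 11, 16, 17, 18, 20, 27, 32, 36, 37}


Set A = {17, 23, 37}
Set B = {6, 10, 11, 16, 17, 18, 20, 27, 32, 36, 37}
A ∩ B = {17, 37}
|A ∩ B| = 2

2


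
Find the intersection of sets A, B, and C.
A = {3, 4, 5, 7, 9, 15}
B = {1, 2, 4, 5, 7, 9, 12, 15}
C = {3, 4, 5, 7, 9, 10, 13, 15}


Set A = {3, 4, 5, 7, 9, 15}
Set B = {1, 2, 4, 5, 7, 9, 12, 15}
Set C = {3, 4, 5, 7, 9, 10, 13, 15}
First, A ∩ B = {4, 5, 7, 9, 15}
Then, (A ∩ B) ∩ C = {4, 5, 7, 9, 15}

{4, 5, 7, 9, 15}


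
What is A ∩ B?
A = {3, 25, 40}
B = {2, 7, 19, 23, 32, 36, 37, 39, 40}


Set A = {3, 25, 40}
Set B = {2, 7, 19, 23, 32, 36, 37, 39, 40}
A ∩ B includes only elements in both sets.
Check each element of A against B:
3 ✗, 25 ✗, 40 ✓
A ∩ B = {40}

{40}


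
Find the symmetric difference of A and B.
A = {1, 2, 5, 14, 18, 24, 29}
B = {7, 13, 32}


Set A = {1, 2, 5, 14, 18, 24, 29}
Set B = {7, 13, 32}
A △ B = (A \ B) ∪ (B \ A)
Elements in A but not B: {1, 2, 5, 14, 18, 24, 29}
Elements in B but not A: {7, 13, 32}
A △ B = {1, 2, 5, 7, 13, 14, 18, 24, 29, 32}

{1, 2, 5, 7, 13, 14, 18, 24, 29, 32}


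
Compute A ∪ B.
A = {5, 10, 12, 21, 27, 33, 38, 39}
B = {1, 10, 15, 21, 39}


Set A = {5, 10, 12, 21, 27, 33, 38, 39}
Set B = {1, 10, 15, 21, 39}
A ∪ B includes all elements in either set.
Elements from A: {5, 10, 12, 21, 27, 33, 38, 39}
Elements from B not already included: {1, 15}
A ∪ B = {1, 5, 10, 12, 15, 21, 27, 33, 38, 39}

{1, 5, 10, 12, 15, 21, 27, 33, 38, 39}


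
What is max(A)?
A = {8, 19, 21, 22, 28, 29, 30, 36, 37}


Set A = {8, 19, 21, 22, 28, 29, 30, 36, 37}
Elements in ascending order: 8, 19, 21, 22, 28, 29, 30, 36, 37
The largest element is 37.

37


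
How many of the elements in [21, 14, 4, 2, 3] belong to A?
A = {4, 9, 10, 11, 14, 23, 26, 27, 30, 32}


Set A = {4, 9, 10, 11, 14, 23, 26, 27, 30, 32}
Candidates: [21, 14, 4, 2, 3]
Check each candidate:
21 ∉ A, 14 ∈ A, 4 ∈ A, 2 ∉ A, 3 ∉ A
Count of candidates in A: 2

2


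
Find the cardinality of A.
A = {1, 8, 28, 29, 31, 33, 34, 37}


Set A = {1, 8, 28, 29, 31, 33, 34, 37}
Listing elements: 1, 8, 28, 29, 31, 33, 34, 37
Counting: 8 elements
|A| = 8

8


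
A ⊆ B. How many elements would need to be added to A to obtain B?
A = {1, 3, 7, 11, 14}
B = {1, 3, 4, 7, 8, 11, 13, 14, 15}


Set A = {1, 3, 7, 11, 14}, |A| = 5
Set B = {1, 3, 4, 7, 8, 11, 13, 14, 15}, |B| = 9
Since A ⊆ B: B \ A = {4, 8, 13, 15}
|B| - |A| = 9 - 5 = 4

4


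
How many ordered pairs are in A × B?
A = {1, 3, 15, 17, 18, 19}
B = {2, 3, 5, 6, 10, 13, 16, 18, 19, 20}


Set A = {1, 3, 15, 17, 18, 19} has 6 elements.
Set B = {2, 3, 5, 6, 10, 13, 16, 18, 19, 20} has 10 elements.
|A × B| = |A| × |B| = 6 × 10 = 60

60


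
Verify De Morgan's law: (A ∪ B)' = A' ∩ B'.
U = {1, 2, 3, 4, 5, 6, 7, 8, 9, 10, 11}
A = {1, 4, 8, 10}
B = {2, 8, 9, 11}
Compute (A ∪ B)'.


U = {1, 2, 3, 4, 5, 6, 7, 8, 9, 10, 11}
A = {1, 4, 8, 10}, B = {2, 8, 9, 11}
A ∪ B = {1, 2, 4, 8, 9, 10, 11}
(A ∪ B)' = U \ (A ∪ B) = {3, 5, 6, 7}
Verification via A' ∩ B': A' = {2, 3, 5, 6, 7, 9, 11}, B' = {1, 3, 4, 5, 6, 7, 10}
A' ∩ B' = {3, 5, 6, 7} ✓

{3, 5, 6, 7}


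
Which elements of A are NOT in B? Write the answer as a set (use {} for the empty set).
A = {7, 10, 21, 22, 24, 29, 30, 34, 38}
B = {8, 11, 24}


Set A = {7, 10, 21, 22, 24, 29, 30, 34, 38}
Set B = {8, 11, 24}
Check each element of A against B:
7 ∉ B (include), 10 ∉ B (include), 21 ∉ B (include), 22 ∉ B (include), 24 ∈ B, 29 ∉ B (include), 30 ∉ B (include), 34 ∉ B (include), 38 ∉ B (include)
Elements of A not in B: {7, 10, 21, 22, 29, 30, 34, 38}

{7, 10, 21, 22, 29, 30, 34, 38}


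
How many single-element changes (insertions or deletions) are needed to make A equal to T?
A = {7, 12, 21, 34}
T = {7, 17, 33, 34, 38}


Set A = {7, 12, 21, 34}
Set T = {7, 17, 33, 34, 38}
Elements to remove from A (in A, not in T): {12, 21} → 2 removals
Elements to add to A (in T, not in A): {17, 33, 38} → 3 additions
Total edits = 2 + 3 = 5

5


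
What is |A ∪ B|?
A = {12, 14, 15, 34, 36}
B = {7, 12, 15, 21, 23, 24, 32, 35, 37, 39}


Set A = {12, 14, 15, 34, 36}, |A| = 5
Set B = {7, 12, 15, 21, 23, 24, 32, 35, 37, 39}, |B| = 10
A ∩ B = {12, 15}, |A ∩ B| = 2
|A ∪ B| = |A| + |B| - |A ∩ B| = 5 + 10 - 2 = 13

13


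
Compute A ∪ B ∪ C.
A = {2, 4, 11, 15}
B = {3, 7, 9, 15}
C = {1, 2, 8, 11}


Set A = {2, 4, 11, 15}
Set B = {3, 7, 9, 15}
Set C = {1, 2, 8, 11}
First, A ∪ B = {2, 3, 4, 7, 9, 11, 15}
Then, (A ∪ B) ∪ C = {1, 2, 3, 4, 7, 8, 9, 11, 15}

{1, 2, 3, 4, 7, 8, 9, 11, 15}


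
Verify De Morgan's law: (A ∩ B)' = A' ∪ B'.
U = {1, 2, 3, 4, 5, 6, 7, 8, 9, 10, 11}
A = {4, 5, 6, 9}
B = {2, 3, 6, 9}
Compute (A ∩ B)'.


U = {1, 2, 3, 4, 5, 6, 7, 8, 9, 10, 11}
A = {4, 5, 6, 9}, B = {2, 3, 6, 9}
A ∩ B = {6, 9}
(A ∩ B)' = U \ (A ∩ B) = {1, 2, 3, 4, 5, 7, 8, 10, 11}
Verification via A' ∪ B': A' = {1, 2, 3, 7, 8, 10, 11}, B' = {1, 4, 5, 7, 8, 10, 11}
A' ∪ B' = {1, 2, 3, 4, 5, 7, 8, 10, 11} ✓

{1, 2, 3, 4, 5, 7, 8, 10, 11}


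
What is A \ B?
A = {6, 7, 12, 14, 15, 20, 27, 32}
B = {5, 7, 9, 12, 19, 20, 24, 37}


Set A = {6, 7, 12, 14, 15, 20, 27, 32}
Set B = {5, 7, 9, 12, 19, 20, 24, 37}
A \ B includes elements in A that are not in B.
Check each element of A:
6 (not in B, keep), 7 (in B, remove), 12 (in B, remove), 14 (not in B, keep), 15 (not in B, keep), 20 (in B, remove), 27 (not in B, keep), 32 (not in B, keep)
A \ B = {6, 14, 15, 27, 32}

{6, 14, 15, 27, 32}


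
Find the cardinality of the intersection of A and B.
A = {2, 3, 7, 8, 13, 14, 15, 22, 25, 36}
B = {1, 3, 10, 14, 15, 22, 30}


Set A = {2, 3, 7, 8, 13, 14, 15, 22, 25, 36}
Set B = {1, 3, 10, 14, 15, 22, 30}
A ∩ B = {3, 14, 15, 22}
|A ∩ B| = 4

4


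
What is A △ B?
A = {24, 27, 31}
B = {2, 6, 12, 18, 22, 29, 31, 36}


Set A = {24, 27, 31}
Set B = {2, 6, 12, 18, 22, 29, 31, 36}
A △ B = (A \ B) ∪ (B \ A)
Elements in A but not B: {24, 27}
Elements in B but not A: {2, 6, 12, 18, 22, 29, 36}
A △ B = {2, 6, 12, 18, 22, 24, 27, 29, 36}

{2, 6, 12, 18, 22, 24, 27, 29, 36}


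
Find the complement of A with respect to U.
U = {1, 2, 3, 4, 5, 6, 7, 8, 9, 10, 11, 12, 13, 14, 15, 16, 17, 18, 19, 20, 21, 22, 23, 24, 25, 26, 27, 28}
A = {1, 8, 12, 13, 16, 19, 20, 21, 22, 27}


Universal set U = {1, 2, 3, 4, 5, 6, 7, 8, 9, 10, 11, 12, 13, 14, 15, 16, 17, 18, 19, 20, 21, 22, 23, 24, 25, 26, 27, 28}
Set A = {1, 8, 12, 13, 16, 19, 20, 21, 22, 27}
A' = U \ A = elements in U but not in A
Checking each element of U:
1 (in A, exclude), 2 (not in A, include), 3 (not in A, include), 4 (not in A, include), 5 (not in A, include), 6 (not in A, include), 7 (not in A, include), 8 (in A, exclude), 9 (not in A, include), 10 (not in A, include), 11 (not in A, include), 12 (in A, exclude), 13 (in A, exclude), 14 (not in A, include), 15 (not in A, include), 16 (in A, exclude), 17 (not in A, include), 18 (not in A, include), 19 (in A, exclude), 20 (in A, exclude), 21 (in A, exclude), 22 (in A, exclude), 23 (not in A, include), 24 (not in A, include), 25 (not in A, include), 26 (not in A, include), 27 (in A, exclude), 28 (not in A, include)
A' = {2, 3, 4, 5, 6, 7, 9, 10, 11, 14, 15, 17, 18, 23, 24, 25, 26, 28}

{2, 3, 4, 5, 6, 7, 9, 10, 11, 14, 15, 17, 18, 23, 24, 25, 26, 28}


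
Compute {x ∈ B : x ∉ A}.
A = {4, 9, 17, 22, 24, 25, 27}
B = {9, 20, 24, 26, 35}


Set A = {4, 9, 17, 22, 24, 25, 27}
Set B = {9, 20, 24, 26, 35}
Check each element of B against A:
9 ∈ A, 20 ∉ A (include), 24 ∈ A, 26 ∉ A (include), 35 ∉ A (include)
Elements of B not in A: {20, 26, 35}

{20, 26, 35}


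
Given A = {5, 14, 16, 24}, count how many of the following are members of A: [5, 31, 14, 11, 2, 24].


Set A = {5, 14, 16, 24}
Candidates: [5, 31, 14, 11, 2, 24]
Check each candidate:
5 ∈ A, 31 ∉ A, 14 ∈ A, 11 ∉ A, 2 ∉ A, 24 ∈ A
Count of candidates in A: 3

3


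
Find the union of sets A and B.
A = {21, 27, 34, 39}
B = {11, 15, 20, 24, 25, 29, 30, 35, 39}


Set A = {21, 27, 34, 39}
Set B = {11, 15, 20, 24, 25, 29, 30, 35, 39}
A ∪ B includes all elements in either set.
Elements from A: {21, 27, 34, 39}
Elements from B not already included: {11, 15, 20, 24, 25, 29, 30, 35}
A ∪ B = {11, 15, 20, 21, 24, 25, 27, 29, 30, 34, 35, 39}

{11, 15, 20, 21, 24, 25, 27, 29, 30, 34, 35, 39}


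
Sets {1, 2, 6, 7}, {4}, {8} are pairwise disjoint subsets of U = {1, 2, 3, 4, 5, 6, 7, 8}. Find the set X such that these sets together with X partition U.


U = {1, 2, 3, 4, 5, 6, 7, 8}
Shown blocks: {1, 2, 6, 7}, {4}, {8}
A partition's blocks are pairwise disjoint and cover U, so the missing block = U \ (union of shown blocks).
Union of shown blocks: {1, 2, 4, 6, 7, 8}
Missing block = U \ (union) = {3, 5}

{3, 5}


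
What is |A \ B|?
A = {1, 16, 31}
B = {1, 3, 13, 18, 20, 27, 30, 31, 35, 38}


Set A = {1, 16, 31}
Set B = {1, 3, 13, 18, 20, 27, 30, 31, 35, 38}
A \ B = {16}
|A \ B| = 1

1


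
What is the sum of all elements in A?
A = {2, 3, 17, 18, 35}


Set A = {2, 3, 17, 18, 35}
Sum = 2 + 3 + 17 + 18 + 35 = 75

75


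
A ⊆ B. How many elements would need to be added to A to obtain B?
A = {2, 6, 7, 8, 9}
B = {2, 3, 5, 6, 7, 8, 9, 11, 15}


Set A = {2, 6, 7, 8, 9}, |A| = 5
Set B = {2, 3, 5, 6, 7, 8, 9, 11, 15}, |B| = 9
Since A ⊆ B: B \ A = {3, 5, 11, 15}
|B| - |A| = 9 - 5 = 4

4


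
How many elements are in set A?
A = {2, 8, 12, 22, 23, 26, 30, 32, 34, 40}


Set A = {2, 8, 12, 22, 23, 26, 30, 32, 34, 40}
Listing elements: 2, 8, 12, 22, 23, 26, 30, 32, 34, 40
Counting: 10 elements
|A| = 10

10


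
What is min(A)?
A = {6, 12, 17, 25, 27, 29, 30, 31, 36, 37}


Set A = {6, 12, 17, 25, 27, 29, 30, 31, 36, 37}
Elements in ascending order: 6, 12, 17, 25, 27, 29, 30, 31, 36, 37
The smallest element is 6.

6


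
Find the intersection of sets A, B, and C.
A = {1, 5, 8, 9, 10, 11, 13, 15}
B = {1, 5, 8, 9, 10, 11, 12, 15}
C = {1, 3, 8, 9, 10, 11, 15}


Set A = {1, 5, 8, 9, 10, 11, 13, 15}
Set B = {1, 5, 8, 9, 10, 11, 12, 15}
Set C = {1, 3, 8, 9, 10, 11, 15}
First, A ∩ B = {1, 5, 8, 9, 10, 11, 15}
Then, (A ∩ B) ∩ C = {1, 8, 9, 10, 11, 15}

{1, 8, 9, 10, 11, 15}


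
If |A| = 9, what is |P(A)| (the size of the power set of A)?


The set has 9 elements.
The power set contains all possible subsets.
|P(A)| = 2^|A| = 2^9 = 512

512


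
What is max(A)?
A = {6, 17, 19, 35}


Set A = {6, 17, 19, 35}
Elements in ascending order: 6, 17, 19, 35
The largest element is 35.

35


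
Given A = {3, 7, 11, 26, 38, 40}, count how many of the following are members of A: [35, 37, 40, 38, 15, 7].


Set A = {3, 7, 11, 26, 38, 40}
Candidates: [35, 37, 40, 38, 15, 7]
Check each candidate:
35 ∉ A, 37 ∉ A, 40 ∈ A, 38 ∈ A, 15 ∉ A, 7 ∈ A
Count of candidates in A: 3

3


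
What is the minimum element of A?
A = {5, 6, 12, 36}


Set A = {5, 6, 12, 36}
Elements in ascending order: 5, 6, 12, 36
The smallest element is 5.

5


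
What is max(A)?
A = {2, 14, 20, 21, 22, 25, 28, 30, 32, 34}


Set A = {2, 14, 20, 21, 22, 25, 28, 30, 32, 34}
Elements in ascending order: 2, 14, 20, 21, 22, 25, 28, 30, 32, 34
The largest element is 34.

34


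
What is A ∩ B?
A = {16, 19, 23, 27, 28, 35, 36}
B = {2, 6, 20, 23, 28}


Set A = {16, 19, 23, 27, 28, 35, 36}
Set B = {2, 6, 20, 23, 28}
A ∩ B includes only elements in both sets.
Check each element of A against B:
16 ✗, 19 ✗, 23 ✓, 27 ✗, 28 ✓, 35 ✗, 36 ✗
A ∩ B = {23, 28}

{23, 28}


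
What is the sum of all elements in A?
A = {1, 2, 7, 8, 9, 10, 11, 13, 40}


Set A = {1, 2, 7, 8, 9, 10, 11, 13, 40}
Sum = 1 + 2 + 7 + 8 + 9 + 10 + 11 + 13 + 40 = 101

101


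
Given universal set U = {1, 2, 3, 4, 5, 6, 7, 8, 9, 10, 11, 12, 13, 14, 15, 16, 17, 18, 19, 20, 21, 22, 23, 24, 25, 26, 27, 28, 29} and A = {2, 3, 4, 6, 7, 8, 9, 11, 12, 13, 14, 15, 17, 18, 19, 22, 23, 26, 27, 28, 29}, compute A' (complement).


Universal set U = {1, 2, 3, 4, 5, 6, 7, 8, 9, 10, 11, 12, 13, 14, 15, 16, 17, 18, 19, 20, 21, 22, 23, 24, 25, 26, 27, 28, 29}
Set A = {2, 3, 4, 6, 7, 8, 9, 11, 12, 13, 14, 15, 17, 18, 19, 22, 23, 26, 27, 28, 29}
A' = U \ A = elements in U but not in A
Checking each element of U:
1 (not in A, include), 2 (in A, exclude), 3 (in A, exclude), 4 (in A, exclude), 5 (not in A, include), 6 (in A, exclude), 7 (in A, exclude), 8 (in A, exclude), 9 (in A, exclude), 10 (not in A, include), 11 (in A, exclude), 12 (in A, exclude), 13 (in A, exclude), 14 (in A, exclude), 15 (in A, exclude), 16 (not in A, include), 17 (in A, exclude), 18 (in A, exclude), 19 (in A, exclude), 20 (not in A, include), 21 (not in A, include), 22 (in A, exclude), 23 (in A, exclude), 24 (not in A, include), 25 (not in A, include), 26 (in A, exclude), 27 (in A, exclude), 28 (in A, exclude), 29 (in A, exclude)
A' = {1, 5, 10, 16, 20, 21, 24, 25}

{1, 5, 10, 16, 20, 21, 24, 25}


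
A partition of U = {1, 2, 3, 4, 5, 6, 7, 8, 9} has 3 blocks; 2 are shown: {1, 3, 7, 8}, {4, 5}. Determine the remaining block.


U = {1, 2, 3, 4, 5, 6, 7, 8, 9}
Shown blocks: {1, 3, 7, 8}, {4, 5}
A partition's blocks are pairwise disjoint and cover U, so the missing block = U \ (union of shown blocks).
Union of shown blocks: {1, 3, 4, 5, 7, 8}
Missing block = U \ (union) = {2, 6, 9}

{2, 6, 9}


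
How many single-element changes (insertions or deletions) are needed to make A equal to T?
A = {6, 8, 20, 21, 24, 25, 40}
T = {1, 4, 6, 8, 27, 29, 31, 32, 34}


Set A = {6, 8, 20, 21, 24, 25, 40}
Set T = {1, 4, 6, 8, 27, 29, 31, 32, 34}
Elements to remove from A (in A, not in T): {20, 21, 24, 25, 40} → 5 removals
Elements to add to A (in T, not in A): {1, 4, 27, 29, 31, 32, 34} → 7 additions
Total edits = 5 + 7 = 12

12


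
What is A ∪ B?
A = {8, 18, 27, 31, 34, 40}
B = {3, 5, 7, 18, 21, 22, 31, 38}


Set A = {8, 18, 27, 31, 34, 40}
Set B = {3, 5, 7, 18, 21, 22, 31, 38}
A ∪ B includes all elements in either set.
Elements from A: {8, 18, 27, 31, 34, 40}
Elements from B not already included: {3, 5, 7, 21, 22, 38}
A ∪ B = {3, 5, 7, 8, 18, 21, 22, 27, 31, 34, 38, 40}

{3, 5, 7, 8, 18, 21, 22, 27, 31, 34, 38, 40}


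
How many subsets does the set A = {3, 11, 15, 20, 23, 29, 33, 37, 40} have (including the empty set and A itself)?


Set A = {3, 11, 15, 20, 23, 29, 33, 37, 40}
|A| = 9
The power set P(A) contains all subsets of A.
|P(A)| = 2^|A| = 2^9 = 512

512


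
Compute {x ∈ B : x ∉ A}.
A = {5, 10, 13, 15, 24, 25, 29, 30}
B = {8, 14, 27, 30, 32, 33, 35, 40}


Set A = {5, 10, 13, 15, 24, 25, 29, 30}
Set B = {8, 14, 27, 30, 32, 33, 35, 40}
Check each element of B against A:
8 ∉ A (include), 14 ∉ A (include), 27 ∉ A (include), 30 ∈ A, 32 ∉ A (include), 33 ∉ A (include), 35 ∉ A (include), 40 ∉ A (include)
Elements of B not in A: {8, 14, 27, 32, 33, 35, 40}

{8, 14, 27, 32, 33, 35, 40}


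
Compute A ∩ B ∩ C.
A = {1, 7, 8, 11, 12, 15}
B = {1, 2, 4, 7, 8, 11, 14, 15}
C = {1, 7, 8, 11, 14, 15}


Set A = {1, 7, 8, 11, 12, 15}
Set B = {1, 2, 4, 7, 8, 11, 14, 15}
Set C = {1, 7, 8, 11, 14, 15}
First, A ∩ B = {1, 7, 8, 11, 15}
Then, (A ∩ B) ∩ C = {1, 7, 8, 11, 15}

{1, 7, 8, 11, 15}


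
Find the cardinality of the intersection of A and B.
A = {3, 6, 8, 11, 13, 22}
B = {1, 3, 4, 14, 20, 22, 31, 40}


Set A = {3, 6, 8, 11, 13, 22}
Set B = {1, 3, 4, 14, 20, 22, 31, 40}
A ∩ B = {3, 22}
|A ∩ B| = 2

2


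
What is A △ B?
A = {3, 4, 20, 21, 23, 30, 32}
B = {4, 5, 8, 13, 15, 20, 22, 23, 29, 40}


Set A = {3, 4, 20, 21, 23, 30, 32}
Set B = {4, 5, 8, 13, 15, 20, 22, 23, 29, 40}
A △ B = (A \ B) ∪ (B \ A)
Elements in A but not B: {3, 21, 30, 32}
Elements in B but not A: {5, 8, 13, 15, 22, 29, 40}
A △ B = {3, 5, 8, 13, 15, 21, 22, 29, 30, 32, 40}

{3, 5, 8, 13, 15, 21, 22, 29, 30, 32, 40}


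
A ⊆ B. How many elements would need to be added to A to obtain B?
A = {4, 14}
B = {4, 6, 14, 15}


Set A = {4, 14}, |A| = 2
Set B = {4, 6, 14, 15}, |B| = 4
Since A ⊆ B: B \ A = {6, 15}
|B| - |A| = 4 - 2 = 2

2


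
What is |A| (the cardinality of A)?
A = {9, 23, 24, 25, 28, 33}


Set A = {9, 23, 24, 25, 28, 33}
Listing elements: 9, 23, 24, 25, 28, 33
Counting: 6 elements
|A| = 6

6


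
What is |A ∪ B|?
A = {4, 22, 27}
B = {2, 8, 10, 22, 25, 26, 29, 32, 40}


Set A = {4, 22, 27}, |A| = 3
Set B = {2, 8, 10, 22, 25, 26, 29, 32, 40}, |B| = 9
A ∩ B = {22}, |A ∩ B| = 1
|A ∪ B| = |A| + |B| - |A ∩ B| = 3 + 9 - 1 = 11

11


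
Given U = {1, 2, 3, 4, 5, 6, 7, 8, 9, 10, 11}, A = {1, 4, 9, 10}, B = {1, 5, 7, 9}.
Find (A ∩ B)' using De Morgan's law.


U = {1, 2, 3, 4, 5, 6, 7, 8, 9, 10, 11}
A = {1, 4, 9, 10}, B = {1, 5, 7, 9}
A ∩ B = {1, 9}
(A ∩ B)' = U \ (A ∩ B) = {2, 3, 4, 5, 6, 7, 8, 10, 11}
Verification via A' ∪ B': A' = {2, 3, 5, 6, 7, 8, 11}, B' = {2, 3, 4, 6, 8, 10, 11}
A' ∪ B' = {2, 3, 4, 5, 6, 7, 8, 10, 11} ✓

{2, 3, 4, 5, 6, 7, 8, 10, 11}


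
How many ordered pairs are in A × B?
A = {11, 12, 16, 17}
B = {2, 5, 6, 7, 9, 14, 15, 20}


Set A = {11, 12, 16, 17} has 4 elements.
Set B = {2, 5, 6, 7, 9, 14, 15, 20} has 8 elements.
|A × B| = |A| × |B| = 4 × 8 = 32

32


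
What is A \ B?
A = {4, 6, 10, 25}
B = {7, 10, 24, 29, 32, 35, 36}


Set A = {4, 6, 10, 25}
Set B = {7, 10, 24, 29, 32, 35, 36}
A \ B includes elements in A that are not in B.
Check each element of A:
4 (not in B, keep), 6 (not in B, keep), 10 (in B, remove), 25 (not in B, keep)
A \ B = {4, 6, 25}

{4, 6, 25}


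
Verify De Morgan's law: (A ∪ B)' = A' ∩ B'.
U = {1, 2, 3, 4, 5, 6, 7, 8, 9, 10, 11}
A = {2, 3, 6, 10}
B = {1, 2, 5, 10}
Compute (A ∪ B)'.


U = {1, 2, 3, 4, 5, 6, 7, 8, 9, 10, 11}
A = {2, 3, 6, 10}, B = {1, 2, 5, 10}
A ∪ B = {1, 2, 3, 5, 6, 10}
(A ∪ B)' = U \ (A ∪ B) = {4, 7, 8, 9, 11}
Verification via A' ∩ B': A' = {1, 4, 5, 7, 8, 9, 11}, B' = {3, 4, 6, 7, 8, 9, 11}
A' ∩ B' = {4, 7, 8, 9, 11} ✓

{4, 7, 8, 9, 11}


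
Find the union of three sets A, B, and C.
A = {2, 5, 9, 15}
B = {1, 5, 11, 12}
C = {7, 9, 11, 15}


Set A = {2, 5, 9, 15}
Set B = {1, 5, 11, 12}
Set C = {7, 9, 11, 15}
First, A ∪ B = {1, 2, 5, 9, 11, 12, 15}
Then, (A ∪ B) ∪ C = {1, 2, 5, 7, 9, 11, 12, 15}

{1, 2, 5, 7, 9, 11, 12, 15}


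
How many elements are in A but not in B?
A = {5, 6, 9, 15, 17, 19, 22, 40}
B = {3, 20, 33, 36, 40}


Set A = {5, 6, 9, 15, 17, 19, 22, 40}
Set B = {3, 20, 33, 36, 40}
A \ B = {5, 6, 9, 15, 17, 19, 22}
|A \ B| = 7

7


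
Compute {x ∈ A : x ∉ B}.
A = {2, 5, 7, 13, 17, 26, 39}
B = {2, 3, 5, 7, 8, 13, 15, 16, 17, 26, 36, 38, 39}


Set A = {2, 5, 7, 13, 17, 26, 39}
Set B = {2, 3, 5, 7, 8, 13, 15, 16, 17, 26, 36, 38, 39}
Check each element of A against B:
2 ∈ B, 5 ∈ B, 7 ∈ B, 13 ∈ B, 17 ∈ B, 26 ∈ B, 39 ∈ B
Elements of A not in B: {}

{}


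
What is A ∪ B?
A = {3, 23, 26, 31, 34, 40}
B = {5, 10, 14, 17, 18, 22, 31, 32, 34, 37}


Set A = {3, 23, 26, 31, 34, 40}
Set B = {5, 10, 14, 17, 18, 22, 31, 32, 34, 37}
A ∪ B includes all elements in either set.
Elements from A: {3, 23, 26, 31, 34, 40}
Elements from B not already included: {5, 10, 14, 17, 18, 22, 32, 37}
A ∪ B = {3, 5, 10, 14, 17, 18, 22, 23, 26, 31, 32, 34, 37, 40}

{3, 5, 10, 14, 17, 18, 22, 23, 26, 31, 32, 34, 37, 40}


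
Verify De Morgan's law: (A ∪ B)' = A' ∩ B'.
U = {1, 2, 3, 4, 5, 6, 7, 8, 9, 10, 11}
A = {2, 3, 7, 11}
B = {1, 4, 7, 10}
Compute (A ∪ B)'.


U = {1, 2, 3, 4, 5, 6, 7, 8, 9, 10, 11}
A = {2, 3, 7, 11}, B = {1, 4, 7, 10}
A ∪ B = {1, 2, 3, 4, 7, 10, 11}
(A ∪ B)' = U \ (A ∪ B) = {5, 6, 8, 9}
Verification via A' ∩ B': A' = {1, 4, 5, 6, 8, 9, 10}, B' = {2, 3, 5, 6, 8, 9, 11}
A' ∩ B' = {5, 6, 8, 9} ✓

{5, 6, 8, 9}


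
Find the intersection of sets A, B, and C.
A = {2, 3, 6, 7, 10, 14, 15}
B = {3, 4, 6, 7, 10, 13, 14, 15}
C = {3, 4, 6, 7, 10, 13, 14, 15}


Set A = {2, 3, 6, 7, 10, 14, 15}
Set B = {3, 4, 6, 7, 10, 13, 14, 15}
Set C = {3, 4, 6, 7, 10, 13, 14, 15}
First, A ∩ B = {3, 6, 7, 10, 14, 15}
Then, (A ∩ B) ∩ C = {3, 6, 7, 10, 14, 15}

{3, 6, 7, 10, 14, 15}


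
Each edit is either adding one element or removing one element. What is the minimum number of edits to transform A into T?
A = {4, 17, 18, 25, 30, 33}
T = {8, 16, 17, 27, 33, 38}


Set A = {4, 17, 18, 25, 30, 33}
Set T = {8, 16, 17, 27, 33, 38}
Elements to remove from A (in A, not in T): {4, 18, 25, 30} → 4 removals
Elements to add to A (in T, not in A): {8, 16, 27, 38} → 4 additions
Total edits = 4 + 4 = 8

8


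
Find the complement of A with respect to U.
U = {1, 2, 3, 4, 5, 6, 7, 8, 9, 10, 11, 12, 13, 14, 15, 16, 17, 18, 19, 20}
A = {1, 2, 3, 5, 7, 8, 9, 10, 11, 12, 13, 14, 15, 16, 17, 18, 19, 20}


Universal set U = {1, 2, 3, 4, 5, 6, 7, 8, 9, 10, 11, 12, 13, 14, 15, 16, 17, 18, 19, 20}
Set A = {1, 2, 3, 5, 7, 8, 9, 10, 11, 12, 13, 14, 15, 16, 17, 18, 19, 20}
A' = U \ A = elements in U but not in A
Checking each element of U:
1 (in A, exclude), 2 (in A, exclude), 3 (in A, exclude), 4 (not in A, include), 5 (in A, exclude), 6 (not in A, include), 7 (in A, exclude), 8 (in A, exclude), 9 (in A, exclude), 10 (in A, exclude), 11 (in A, exclude), 12 (in A, exclude), 13 (in A, exclude), 14 (in A, exclude), 15 (in A, exclude), 16 (in A, exclude), 17 (in A, exclude), 18 (in A, exclude), 19 (in A, exclude), 20 (in A, exclude)
A' = {4, 6}

{4, 6}


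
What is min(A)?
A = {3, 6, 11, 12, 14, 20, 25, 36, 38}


Set A = {3, 6, 11, 12, 14, 20, 25, 36, 38}
Elements in ascending order: 3, 6, 11, 12, 14, 20, 25, 36, 38
The smallest element is 3.

3


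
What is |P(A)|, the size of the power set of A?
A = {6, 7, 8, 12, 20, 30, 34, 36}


Set A = {6, 7, 8, 12, 20, 30, 34, 36}
|A| = 8
The power set P(A) contains all subsets of A.
|P(A)| = 2^|A| = 2^8 = 256

256


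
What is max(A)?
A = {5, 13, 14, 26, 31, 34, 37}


Set A = {5, 13, 14, 26, 31, 34, 37}
Elements in ascending order: 5, 13, 14, 26, 31, 34, 37
The largest element is 37.

37


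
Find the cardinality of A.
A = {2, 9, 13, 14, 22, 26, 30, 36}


Set A = {2, 9, 13, 14, 22, 26, 30, 36}
Listing elements: 2, 9, 13, 14, 22, 26, 30, 36
Counting: 8 elements
|A| = 8

8


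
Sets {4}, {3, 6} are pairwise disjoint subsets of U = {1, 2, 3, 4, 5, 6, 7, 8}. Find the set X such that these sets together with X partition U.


U = {1, 2, 3, 4, 5, 6, 7, 8}
Shown blocks: {4}, {3, 6}
A partition's blocks are pairwise disjoint and cover U, so the missing block = U \ (union of shown blocks).
Union of shown blocks: {3, 4, 6}
Missing block = U \ (union) = {1, 2, 5, 7, 8}

{1, 2, 5, 7, 8}


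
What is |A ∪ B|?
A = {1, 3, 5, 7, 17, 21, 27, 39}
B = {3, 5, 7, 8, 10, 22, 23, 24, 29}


Set A = {1, 3, 5, 7, 17, 21, 27, 39}, |A| = 8
Set B = {3, 5, 7, 8, 10, 22, 23, 24, 29}, |B| = 9
A ∩ B = {3, 5, 7}, |A ∩ B| = 3
|A ∪ B| = |A| + |B| - |A ∩ B| = 8 + 9 - 3 = 14

14


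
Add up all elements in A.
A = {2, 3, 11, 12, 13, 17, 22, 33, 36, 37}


Set A = {2, 3, 11, 12, 13, 17, 22, 33, 36, 37}
Sum = 2 + 3 + 11 + 12 + 13 + 17 + 22 + 33 + 36 + 37 = 186

186


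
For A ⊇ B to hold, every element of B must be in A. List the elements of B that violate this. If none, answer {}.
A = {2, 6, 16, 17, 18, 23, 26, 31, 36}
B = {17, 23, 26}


Set A = {2, 6, 16, 17, 18, 23, 26, 31, 36}
Set B = {17, 23, 26}
Check each element of B against A:
17 ∈ A, 23 ∈ A, 26 ∈ A
Elements of B not in A: {}

{}


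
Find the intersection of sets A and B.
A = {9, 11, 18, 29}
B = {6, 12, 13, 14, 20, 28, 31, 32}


Set A = {9, 11, 18, 29}
Set B = {6, 12, 13, 14, 20, 28, 31, 32}
A ∩ B includes only elements in both sets.
Check each element of A against B:
9 ✗, 11 ✗, 18 ✗, 29 ✗
A ∩ B = {}

{}


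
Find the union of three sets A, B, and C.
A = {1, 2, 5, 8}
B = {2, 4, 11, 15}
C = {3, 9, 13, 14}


Set A = {1, 2, 5, 8}
Set B = {2, 4, 11, 15}
Set C = {3, 9, 13, 14}
First, A ∪ B = {1, 2, 4, 5, 8, 11, 15}
Then, (A ∪ B) ∪ C = {1, 2, 3, 4, 5, 8, 9, 11, 13, 14, 15}

{1, 2, 3, 4, 5, 8, 9, 11, 13, 14, 15}
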